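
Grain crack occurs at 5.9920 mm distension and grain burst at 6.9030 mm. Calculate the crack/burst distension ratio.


Formula: Ratio = crack / burst
Substituting: Ratio = 5.9920 / 6.9030
Result: 0.8680


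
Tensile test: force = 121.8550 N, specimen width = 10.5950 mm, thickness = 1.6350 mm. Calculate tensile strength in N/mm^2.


Formula: TS = force / (width * thickness)
Substituting: TS = 121.8550 / (10.5950 * 1.6350)
Result: 7.0344 N/mm^2


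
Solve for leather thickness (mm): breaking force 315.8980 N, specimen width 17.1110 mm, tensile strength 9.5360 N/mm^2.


Formula: t = F / (TS * w)
Substituting: t = 315.8980 / (9.5360 * 17.1110)
Result: 1.9360 mm


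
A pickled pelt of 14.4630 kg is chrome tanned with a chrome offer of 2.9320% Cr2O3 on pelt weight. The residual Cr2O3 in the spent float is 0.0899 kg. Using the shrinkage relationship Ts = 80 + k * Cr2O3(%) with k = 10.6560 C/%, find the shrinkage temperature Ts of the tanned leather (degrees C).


Offered = pelt * offer_pct / 100 = 14.4630 * 2.9320 / 100 = 0.4241 kg
Uptake = offered - residual = 0.4241 - 0.0899 = 0.3342 kg
Cr2O3% on pelt = uptake / pelt * 100 = 0.3342 / 14.4630 * 100 = 2.3104 %
Ts = 80 + k * Cr2O3% = 80 + 10.6560 * 2.3104 = 104.6198 C


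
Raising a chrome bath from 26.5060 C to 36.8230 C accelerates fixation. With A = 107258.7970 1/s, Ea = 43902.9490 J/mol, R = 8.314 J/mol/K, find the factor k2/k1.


T1 = 26.5060 + 273.15 = 299.6560 K; T2 = 36.8230 + 273.15 = 309.9730 K
k1 = A * exp(-Ea/(R*T1)) = 107258.7970 * exp(-43902.9490/(8.314*299.6560)) = 0.00238341 1/s
k2 = A * exp(-Ea/(R*T2)) = 107258.7970 * exp(-43902.9490/(8.314*309.9730)) = 0.00428475 1/s
k2/k1 = 0.00428475 / 0.00238341 = 1.7977


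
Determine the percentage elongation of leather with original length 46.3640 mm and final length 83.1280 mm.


Formula: Elongation = (Lf - L0) / L0 * 100
Substituting: Elongation = (83.1280 - 46.3640) / 46.3640 * 100
Result: 79.2943 %


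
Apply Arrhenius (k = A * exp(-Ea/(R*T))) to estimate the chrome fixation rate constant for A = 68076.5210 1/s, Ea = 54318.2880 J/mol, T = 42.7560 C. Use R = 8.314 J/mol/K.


T_K = T_C + 273.15 = 42.7560 + 273.15 = 315.9060 K
exponent = -Ea / (R * T_K) = -54318.2880 / (8.314 * 315.9060) = -20.6813
k = A * exp(exponent) = 68076.5210 * exp(-20.6813) = 7.0993e-05 1/s


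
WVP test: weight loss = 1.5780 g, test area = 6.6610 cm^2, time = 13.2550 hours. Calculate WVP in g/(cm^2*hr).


Formula: WVP = loss / (area * time)
Substituting: WVP = 1.5780 / (6.6610 * 13.2550)
Result: 0.0178726 g/(cm^2*hr)


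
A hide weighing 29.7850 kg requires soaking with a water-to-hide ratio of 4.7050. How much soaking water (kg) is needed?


Formula: Water = hide_weight * ratio
Substituting: Water = 29.7850 * 4.7050
Result: 140.1384 kg


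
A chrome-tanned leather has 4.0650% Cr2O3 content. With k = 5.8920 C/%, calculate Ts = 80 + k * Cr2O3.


Formula: Ts = 80 + k * Cr2O3
Substituting: Ts = 80 + 5.8920 * 4.0650
Result: 103.9510 C


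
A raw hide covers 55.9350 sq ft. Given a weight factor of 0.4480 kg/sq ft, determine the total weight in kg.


Formula: Weight = area * weight_per_sqft
Substituting: Weight = 55.9350 * 0.4480
Result: 25.0589 kg


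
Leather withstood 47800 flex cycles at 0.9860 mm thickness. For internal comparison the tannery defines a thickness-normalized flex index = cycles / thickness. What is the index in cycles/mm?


Formula: Index = cycles / thickness
Substituting: Index = 47800 / 0.9860
Result: 48478.7018 cycles/mm


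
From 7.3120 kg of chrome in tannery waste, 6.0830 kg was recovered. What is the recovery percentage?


Formula: Recovery = recovered / input * 100
Substituting: Recovery = 6.0830 / 7.3120 * 100
Result: 83.1920 %


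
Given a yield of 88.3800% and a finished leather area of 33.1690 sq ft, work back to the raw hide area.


Formula: raw = finished * 100 / yield
Substituting: raw = 33.1690 * 100 / 88.3800
Result: 37.5300 sq ft


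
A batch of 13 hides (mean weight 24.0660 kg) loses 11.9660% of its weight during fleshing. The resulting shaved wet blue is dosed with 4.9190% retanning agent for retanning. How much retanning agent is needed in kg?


Total_raw = N * avg_wt = 13 * 24.0660 = 312.8580 kg
Substrate = Total_raw * (1 - loss/100) = 312.8580 * (1 - 11.9660/100) = 275.4214 kg
Retan = Substrate * pct / 100 = 275.4214 * 4.9190 / 100 = 13.5480 kg


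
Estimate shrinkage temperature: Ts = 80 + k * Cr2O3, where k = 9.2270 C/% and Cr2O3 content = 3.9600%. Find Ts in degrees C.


Formula: Ts = 80 + k * Cr2O3
Substituting: Ts = 80 + 9.2270 * 3.9600
Result: 116.5389 C


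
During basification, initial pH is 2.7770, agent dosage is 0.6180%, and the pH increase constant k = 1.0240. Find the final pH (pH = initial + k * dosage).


Formula: pH_final = pH_initial + k * base_pct
Substituting: pH_final = 2.7770 + 1.0240 * 0.6180
Result: 3.4098


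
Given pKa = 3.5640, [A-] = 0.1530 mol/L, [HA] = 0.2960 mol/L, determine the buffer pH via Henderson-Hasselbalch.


ratio = [A-] / [HA] = 0.1530 / 0.2960 = 0.5169
log10(ratio) = -0.2866
pH = pKa + log10(ratio) = 3.5640 - 0.2866 = 3.2774


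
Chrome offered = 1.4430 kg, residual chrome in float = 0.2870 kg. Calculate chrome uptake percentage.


Formula: Uptake = (offered - residual) / offered * 100
Substituting: Uptake = (1.4430 - 0.2870) / 1.4430 * 100
Result: 80.1109 %


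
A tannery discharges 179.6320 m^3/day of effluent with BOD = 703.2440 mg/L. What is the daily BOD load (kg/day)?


Formula: BOD_load = volume * conc / 1000
Substituting: BOD_load = 179.6320 * 703.2440 / 1000
Result: 126.3251 kg/day


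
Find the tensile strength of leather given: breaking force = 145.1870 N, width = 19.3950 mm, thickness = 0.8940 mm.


Formula: TS = force / (width * thickness)
Substituting: TS = 145.1870 / (19.3950 * 0.8940)
Result: 8.3734 N/mm^2


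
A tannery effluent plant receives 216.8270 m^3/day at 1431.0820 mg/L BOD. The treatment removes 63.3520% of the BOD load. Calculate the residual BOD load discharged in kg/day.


Load_in = volume * conc / 1000 = 216.8270 * 1431.0820 / 1000 = 310.2972 kg/day
Removed = Load_in * eff / 100 = 310.2972 * 63.3520 / 100 = 196.5795 kg/day
Load_out = Load_in - Removed = 310.2972 - 196.5795 = 113.7177 kg/day


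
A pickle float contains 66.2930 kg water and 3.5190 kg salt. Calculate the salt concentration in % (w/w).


Formula: Conc = salt / (water + salt) * 100
Substituting: Conc = 3.5190 / (66.2930 + 3.5190) * 100
Result: 5.0407 %


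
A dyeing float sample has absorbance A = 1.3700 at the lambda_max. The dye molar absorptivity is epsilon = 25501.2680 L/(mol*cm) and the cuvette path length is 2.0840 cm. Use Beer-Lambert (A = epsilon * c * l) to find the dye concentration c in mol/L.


Formula: c = A / (epsilon * l)
Substituting: c = 1.3700 / (25501.2680 * 2.0840)
Result: 2.5779e-05 mol/L


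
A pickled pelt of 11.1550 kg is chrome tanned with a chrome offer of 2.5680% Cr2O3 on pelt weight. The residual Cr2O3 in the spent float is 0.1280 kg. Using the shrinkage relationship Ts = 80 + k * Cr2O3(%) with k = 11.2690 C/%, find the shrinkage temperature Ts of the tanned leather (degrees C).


Offered = pelt * offer_pct / 100 = 11.1550 * 2.5680 / 100 = 0.2865 kg
Uptake = offered - residual = 0.2865 - 0.1280 = 0.1585 kg
Cr2O3% on pelt = uptake / pelt * 100 = 0.1585 / 11.1550 * 100 = 1.4205 %
Ts = 80 + k * Cr2O3% = 80 + 11.2690 * 1.4205 = 96.0080 C


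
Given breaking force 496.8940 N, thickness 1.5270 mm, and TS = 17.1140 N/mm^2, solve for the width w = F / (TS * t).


Formula: w = F / (TS * t)
Substituting: w = 496.8940 / (17.1140 * 1.5270)
Result: 19.0140 mm


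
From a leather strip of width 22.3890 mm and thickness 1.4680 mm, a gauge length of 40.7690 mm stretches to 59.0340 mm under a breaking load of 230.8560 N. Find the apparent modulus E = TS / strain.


TS = F / (w * t) = 230.8560 / (22.3890 * 1.4680) = 7.0239 N/mm^2
strain = (Lf - L0) / L0 = (59.0340 - 40.7690) / 40.7690 = 0.4480
E = TS / strain = 7.0239 / 0.4480 = 15.6780 N/mm^2


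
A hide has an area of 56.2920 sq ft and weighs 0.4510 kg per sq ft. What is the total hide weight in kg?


Formula: Weight = area * weight_per_sqft
Substituting: Weight = 56.2920 * 0.4510
Result: 25.3877 kg


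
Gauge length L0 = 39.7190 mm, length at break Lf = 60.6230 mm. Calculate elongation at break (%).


Formula: Elongation = (Lf - L0) / L0 * 100
Substituting: Elongation = (60.6230 - 39.7190) / 39.7190 * 100
Result: 52.6297 %


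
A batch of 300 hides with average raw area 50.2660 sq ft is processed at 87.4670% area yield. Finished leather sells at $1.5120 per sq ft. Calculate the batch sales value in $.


Raw_total = N * avg_area = 300 * 50.2660 = 15079.8000 sq ft
Finished = Raw_total * yield / 100 = 15079.8000 * 87.4670 / 100 = 13189.8487 sq ft
Value = Finished * price = 13189.8487 * 1.5120 = 19943.0512 $


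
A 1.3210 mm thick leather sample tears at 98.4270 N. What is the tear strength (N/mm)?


Formula: Tear strength = force / thickness
Substituting: Tear strength = 98.4270 / 1.3210
Result: 74.5095 N/mm


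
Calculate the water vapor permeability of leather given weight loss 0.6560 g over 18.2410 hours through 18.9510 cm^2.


Formula: WVP = loss / (area * time)
Substituting: WVP = 0.6560 / (18.9510 * 18.2410)
Result: 0.00189768 g/(cm^2*hr)


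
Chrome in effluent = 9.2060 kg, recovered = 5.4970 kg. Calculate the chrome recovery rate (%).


Formula: Recovery = recovered / input * 100
Substituting: Recovery = 5.4970 / 9.2060 * 100
Result: 59.7111 %


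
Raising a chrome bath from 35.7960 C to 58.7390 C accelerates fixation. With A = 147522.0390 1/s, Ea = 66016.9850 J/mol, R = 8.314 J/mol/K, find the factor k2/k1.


T1 = 35.7960 + 273.15 = 308.9460 K; T2 = 58.7390 + 273.15 = 331.8890 K
k1 = A * exp(-Ea/(R*T1)) = 147522.0390 * exp(-66016.9850/(8.314*308.9460)) = 1.0156e-06 1/s
k2 = A * exp(-Ea/(R*T2)) = 147522.0390 * exp(-66016.9850/(8.314*331.8890)) = 6.0026e-06 1/s
k2/k1 = 6.0026e-06 / 1.0156e-06 = 5.9105


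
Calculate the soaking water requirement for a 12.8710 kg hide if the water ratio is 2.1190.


Formula: Water = hide_weight * ratio
Substituting: Water = 12.8710 * 2.1190
Result: 27.2736 kg


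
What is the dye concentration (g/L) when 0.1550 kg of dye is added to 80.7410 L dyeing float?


Formula: Conc = dye_mass(kg) / volume(L) * 1000
Substituting: Conc = 0.1550 / 80.7410 * 1000
Result: 1.9197 g/L


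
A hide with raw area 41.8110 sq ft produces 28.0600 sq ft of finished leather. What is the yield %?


Formula: Yield = finished / raw * 100
Substituting: Yield = 28.0600 / 41.8110 * 100
Result: 67.1115 %


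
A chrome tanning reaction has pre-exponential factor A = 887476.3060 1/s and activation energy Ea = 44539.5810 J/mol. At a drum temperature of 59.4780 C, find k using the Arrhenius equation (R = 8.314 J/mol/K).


T_K = T_C + 273.15 = 59.4780 + 273.15 = 332.6280 K
exponent = -Ea / (R * T_K) = -44539.5810 / (8.314 * 332.6280) = -16.1056
k = A * exp(exponent) = 887476.3060 * exp(-16.1056) = 0.0898622 1/s


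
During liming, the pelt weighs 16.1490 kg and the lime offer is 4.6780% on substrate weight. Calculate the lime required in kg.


Formula: Lime = substrate * pct / 100
Substituting: Lime = 16.1490 * 4.6780 / 100
Result: 0.7555 kg


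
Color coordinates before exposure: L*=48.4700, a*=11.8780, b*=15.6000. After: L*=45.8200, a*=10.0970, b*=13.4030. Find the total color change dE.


dL = -2.6500, da = -1.7810, db = -2.1970
dE = sqrt((-2.6500)^2 + (-1.7810)^2 + (-2.1970)^2) = 3.8757


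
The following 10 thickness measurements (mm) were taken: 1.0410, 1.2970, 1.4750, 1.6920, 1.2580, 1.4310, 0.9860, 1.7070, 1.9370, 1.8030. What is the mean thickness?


Formula: Average = sum / n
Substituting: Average = 14.6270 / 10
Result: 1.4627 mm


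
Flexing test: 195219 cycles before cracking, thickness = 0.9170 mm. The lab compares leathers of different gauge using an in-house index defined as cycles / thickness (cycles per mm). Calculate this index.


Formula: Index = cycles / thickness
Substituting: Index = 195219 / 0.9170
Result: 212888.7677 cycles/mm


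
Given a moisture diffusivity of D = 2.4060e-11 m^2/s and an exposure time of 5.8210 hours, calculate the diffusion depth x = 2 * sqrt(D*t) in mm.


t = 5.8210 hr * 3600 = 20955.6000 s
D * t = 2.4060e-11 * 20955.6000 = 5.0419e-07
x = 2 * sqrt(D*t) = 2 * sqrt(5.0419e-07) = 0.00142013 m = 1.4201 mm


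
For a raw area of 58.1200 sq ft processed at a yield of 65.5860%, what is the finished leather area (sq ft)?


Formula: finished = raw * yield / 100
Substituting: finished = 58.1200 * 65.5860 / 100
Result: 38.1186 sq ft


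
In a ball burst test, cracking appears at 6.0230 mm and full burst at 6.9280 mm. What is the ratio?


Formula: Ratio = crack / burst
Substituting: Ratio = 6.0230 / 6.9280
Result: 0.8694


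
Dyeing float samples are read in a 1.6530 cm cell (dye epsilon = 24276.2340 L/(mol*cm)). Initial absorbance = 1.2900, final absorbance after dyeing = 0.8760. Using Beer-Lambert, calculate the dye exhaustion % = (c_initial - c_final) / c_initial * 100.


c_initial = A_i / (epsilon * l) = 1.2900 / (24276.2340 * 1.6530) = 3.2147e-05 mol/L
c_final = A_f / (epsilon * l) = 0.8760 / (24276.2340 * 1.6530) = 2.1830e-05 mol/L
Exhaustion = (c_initial - c_final) / c_initial * 100 = (3.2147e-05 - 2.1830e-05) / 3.2147e-05 * 100 = 32.0930 %


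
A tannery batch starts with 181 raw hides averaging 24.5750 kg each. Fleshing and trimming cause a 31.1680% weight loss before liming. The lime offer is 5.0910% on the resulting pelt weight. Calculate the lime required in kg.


Total_raw = N * avg_wt = 181 * 24.5750 = 4448.0750 kg
Substrate = Total_raw * (1 - loss/100) = 4448.0750 * (1 - 31.1680/100) = 3061.6990 kg
Lime = Substrate * pct / 100 = 3061.6990 * 5.0910 / 100 = 155.8711 kg


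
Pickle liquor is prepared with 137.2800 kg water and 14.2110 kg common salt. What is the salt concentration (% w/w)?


Formula: Conc = salt / (water + salt) * 100
Substituting: Conc = 14.2110 / (137.2800 + 14.2110) * 100
Result: 9.3808 %


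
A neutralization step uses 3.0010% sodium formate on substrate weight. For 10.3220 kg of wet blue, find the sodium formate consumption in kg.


Formula: Neutralizer = substrate * pct / 100
Substituting: Neutralizer = 10.3220 * 3.0010 / 100
Result: 0.3098 kg


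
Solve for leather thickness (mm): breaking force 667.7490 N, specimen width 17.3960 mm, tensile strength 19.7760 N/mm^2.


Formula: t = F / (TS * w)
Substituting: t = 667.7490 / (19.7760 * 17.3960)
Result: 1.9410 mm


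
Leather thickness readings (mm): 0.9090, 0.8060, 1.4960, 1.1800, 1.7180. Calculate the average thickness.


Formula: Average = sum / n
Substituting: Average = 6.1090 / 5
Result: 1.2218 mm


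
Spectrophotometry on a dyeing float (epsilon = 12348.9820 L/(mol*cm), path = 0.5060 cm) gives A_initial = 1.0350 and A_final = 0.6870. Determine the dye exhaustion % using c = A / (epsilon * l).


c_initial = A_i / (epsilon * l) = 1.0350 / (12348.9820 * 0.5060) = 1.6564e-04 mol/L
c_final = A_f / (epsilon * l) = 0.6870 / (12348.9820 * 0.5060) = 1.0994e-04 mol/L
Exhaustion = (c_initial - c_final) / c_initial * 100 = (1.6564e-04 - 1.0994e-04) / 1.6564e-04 * 100 = 33.6232 %


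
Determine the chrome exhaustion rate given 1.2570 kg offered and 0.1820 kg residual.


Formula: Uptake = (offered - residual) / offered * 100
Substituting: Uptake = (1.2570 - 0.1820) / 1.2570 * 100
Result: 85.5211 %


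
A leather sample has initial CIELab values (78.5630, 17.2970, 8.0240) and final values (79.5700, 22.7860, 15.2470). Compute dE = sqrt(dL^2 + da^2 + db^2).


dL = 1.0070, da = 5.4890, db = 7.2230
dE = sqrt(1.0070^2 + 5.4890^2 + 7.2230^2) = 9.1277


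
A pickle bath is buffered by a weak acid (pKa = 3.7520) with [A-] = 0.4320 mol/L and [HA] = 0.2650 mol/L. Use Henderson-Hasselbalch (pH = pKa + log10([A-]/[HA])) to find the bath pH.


ratio = [A-] / [HA] = 0.4320 / 0.2650 = 1.6302
log10(ratio) = 0.2122
pH = pKa + log10(ratio) = 3.7520 + 0.2122 = 3.9642


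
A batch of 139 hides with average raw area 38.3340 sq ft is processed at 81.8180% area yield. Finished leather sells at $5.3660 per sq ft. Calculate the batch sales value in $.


Raw_total = N * avg_area = 139 * 38.3340 = 5328.4260 sq ft
Finished = Raw_total * yield / 100 = 5328.4260 * 81.8180 / 100 = 4359.6116 sq ft
Value = Finished * price = 4359.6116 * 5.3660 = 23393.6758 $


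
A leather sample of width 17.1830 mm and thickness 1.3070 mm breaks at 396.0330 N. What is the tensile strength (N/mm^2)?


Formula: TS = force / (width * thickness)
Substituting: TS = 396.0330 / (17.1830 * 1.3070)
Result: 17.6342 N/mm^2


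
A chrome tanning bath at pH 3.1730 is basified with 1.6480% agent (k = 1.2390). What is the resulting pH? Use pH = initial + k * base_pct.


Formula: pH_final = pH_initial + k * base_pct
Substituting: pH_final = 3.1730 + 1.2390 * 1.6480
Result: 5.2149


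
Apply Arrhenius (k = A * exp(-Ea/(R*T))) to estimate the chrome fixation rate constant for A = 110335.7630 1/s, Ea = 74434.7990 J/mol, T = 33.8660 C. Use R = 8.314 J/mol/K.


T_K = T_C + 273.15 = 33.8660 + 273.15 = 307.0160 K
exponent = -Ea / (R * T_K) = -74434.7990 / (8.314 * 307.0160) = -29.1612
k = A * exp(exponent) = 110335.7630 * exp(-29.1612) = 2.3888e-08 1/s


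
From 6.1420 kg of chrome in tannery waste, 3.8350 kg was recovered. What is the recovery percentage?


Formula: Recovery = recovered / input * 100
Substituting: Recovery = 3.8350 / 6.1420 * 100
Result: 62.4389 %


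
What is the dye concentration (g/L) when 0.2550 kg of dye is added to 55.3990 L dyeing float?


Formula: Conc = dye_mass(kg) / volume(L) * 1000
Substituting: Conc = 0.2550 / 55.3990 * 1000
Result: 4.6030 g/L


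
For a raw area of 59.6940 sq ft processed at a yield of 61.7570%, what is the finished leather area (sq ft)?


Formula: finished = raw * yield / 100
Substituting: finished = 59.6940 * 61.7570 / 100
Result: 36.8652 sq ft


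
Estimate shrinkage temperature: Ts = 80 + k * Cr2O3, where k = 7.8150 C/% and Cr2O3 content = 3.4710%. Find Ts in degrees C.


Formula: Ts = 80 + k * Cr2O3
Substituting: Ts = 80 + 7.8150 * 3.4710
Result: 107.1259 C


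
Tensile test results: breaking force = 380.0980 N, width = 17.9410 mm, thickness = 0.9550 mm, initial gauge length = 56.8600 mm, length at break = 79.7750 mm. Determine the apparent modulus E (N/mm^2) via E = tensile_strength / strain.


TS = F / (w * t) = 380.0980 / (17.9410 * 0.9550) = 22.1843 N/mm^2
strain = (Lf - L0) / L0 = (79.7750 - 56.8600) / 56.8600 = 0.4030
E = TS / strain = 22.1843 / 0.4030 = 55.0469 N/mm^2


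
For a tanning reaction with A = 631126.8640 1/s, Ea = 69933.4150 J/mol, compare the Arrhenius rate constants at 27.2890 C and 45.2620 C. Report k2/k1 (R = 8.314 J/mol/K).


T1 = 27.2890 + 273.15 = 300.4390 K; T2 = 45.2620 + 273.15 = 318.4120 K
k1 = A * exp(-Ea/(R*T1)) = 631126.8640 * exp(-69933.4150/(8.314*300.4390)) = 4.3750e-07 1/s
k2 = A * exp(-Ea/(R*T2)) = 631126.8640 * exp(-69933.4150/(8.314*318.4120)) = 2.1248e-06 1/s
k2/k1 = 2.1248e-06 / 4.3750e-07 = 4.8566


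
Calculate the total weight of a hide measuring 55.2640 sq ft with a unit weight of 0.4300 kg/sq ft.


Formula: Weight = area * weight_per_sqft
Substituting: Weight = 55.2640 * 0.4300
Result: 23.7635 kg


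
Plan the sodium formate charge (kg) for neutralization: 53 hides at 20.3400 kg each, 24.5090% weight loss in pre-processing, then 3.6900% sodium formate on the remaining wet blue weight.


Total_raw = N * avg_wt = 53 * 20.3400 = 1078.0200 kg
Substrate = Total_raw * (1 - loss/100) = 1078.0200 * (1 - 24.5090/100) = 813.8081 kg
Neutralizer = Substrate * pct / 100 = 813.8081 * 3.6900 / 100 = 30.0295 kg


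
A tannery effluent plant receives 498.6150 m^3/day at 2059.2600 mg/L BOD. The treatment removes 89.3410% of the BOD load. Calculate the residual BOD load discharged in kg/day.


Load_in = volume * conc / 1000 = 498.6150 * 2059.2600 / 1000 = 1026.7779 kg/day
Removed = Load_in * eff / 100 = 1026.7779 * 89.3410 / 100 = 917.3337 kg/day
Load_out = Load_in - Removed = 1026.7779 - 917.3337 = 109.4443 kg/day


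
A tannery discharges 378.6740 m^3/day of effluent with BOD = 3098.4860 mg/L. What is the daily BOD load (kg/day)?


Formula: BOD_load = volume * conc / 1000
Substituting: BOD_load = 378.6740 * 3098.4860 / 1000
Result: 1173.3161 kg/day


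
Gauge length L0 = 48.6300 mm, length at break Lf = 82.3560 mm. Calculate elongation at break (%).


Formula: Elongation = (Lf - L0) / L0 * 100
Substituting: Elongation = (82.3560 - 48.6300) / 48.6300 * 100
Result: 69.3523 %


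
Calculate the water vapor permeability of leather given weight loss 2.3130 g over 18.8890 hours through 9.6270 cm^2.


Formula: WVP = loss / (area * time)
Substituting: WVP = 2.3130 / (9.6270 * 18.8890)
Result: 0.0127197 g/(cm^2*hr)


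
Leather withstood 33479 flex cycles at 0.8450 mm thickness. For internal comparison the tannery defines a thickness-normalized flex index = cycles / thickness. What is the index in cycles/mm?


Formula: Index = cycles / thickness
Substituting: Index = 33479 / 0.8450
Result: 39620.1183 cycles/mm


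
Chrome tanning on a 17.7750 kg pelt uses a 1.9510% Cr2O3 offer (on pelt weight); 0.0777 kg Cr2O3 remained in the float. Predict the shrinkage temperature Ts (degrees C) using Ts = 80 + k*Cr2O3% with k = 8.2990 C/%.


Offered = pelt * offer_pct / 100 = 17.7750 * 1.9510 / 100 = 0.3468 kg
Uptake = offered - residual = 0.3468 - 0.0777 = 0.2691 kg
Cr2O3% on pelt = uptake / pelt * 100 = 0.2691 / 17.7750 * 100 = 1.5139 %
Ts = 80 + k * Cr2O3% = 80 + 8.2990 * 1.5139 = 92.5636 C


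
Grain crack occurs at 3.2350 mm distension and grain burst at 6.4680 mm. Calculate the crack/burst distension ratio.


Formula: Ratio = crack / burst
Substituting: Ratio = 3.2350 / 6.4680
Result: 0.5002


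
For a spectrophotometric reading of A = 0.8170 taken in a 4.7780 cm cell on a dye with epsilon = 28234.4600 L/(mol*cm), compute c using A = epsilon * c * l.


Formula: c = A / (epsilon * l)
Substituting: c = 0.8170 / (28234.4600 * 4.7780)
Result: 6.0561e-06 mol/L


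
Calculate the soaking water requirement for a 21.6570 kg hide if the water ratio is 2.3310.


Formula: Water = hide_weight * ratio
Substituting: Water = 21.6570 * 2.3310
Result: 50.4825 kg


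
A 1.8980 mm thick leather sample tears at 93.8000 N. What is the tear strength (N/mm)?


Formula: Tear strength = force / thickness
Substituting: Tear strength = 93.8000 / 1.8980
Result: 49.4204 N/mm


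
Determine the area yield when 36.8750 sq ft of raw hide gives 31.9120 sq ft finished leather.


Formula: Yield = finished / raw * 100
Substituting: Yield = 31.9120 / 36.8750 * 100
Result: 86.5410 %


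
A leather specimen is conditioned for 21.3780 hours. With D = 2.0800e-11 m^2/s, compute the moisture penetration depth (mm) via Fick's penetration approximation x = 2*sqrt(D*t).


t = 21.3780 hr * 3600 = 76960.8000 s
D * t = 2.0800e-11 * 76960.8000 = 1.6008e-06
x = 2 * sqrt(D*t) = 2 * sqrt(1.6008e-06) = 0.00253044 m = 2.5304 mm


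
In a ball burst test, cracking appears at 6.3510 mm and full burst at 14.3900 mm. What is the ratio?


Formula: Ratio = crack / burst
Substituting: Ratio = 6.3510 / 14.3900
Result: 0.4413


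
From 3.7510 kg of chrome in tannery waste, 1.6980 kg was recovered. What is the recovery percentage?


Formula: Recovery = recovered / input * 100
Substituting: Recovery = 1.6980 / 3.7510 * 100
Result: 45.2679 %


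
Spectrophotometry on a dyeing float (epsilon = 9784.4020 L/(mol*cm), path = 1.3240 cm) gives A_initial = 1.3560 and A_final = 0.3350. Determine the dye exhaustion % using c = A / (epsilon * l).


c_initial = A_i / (epsilon * l) = 1.3560 / (9784.4020 * 1.3240) = 1.0467e-04 mol/L
c_final = A_f / (epsilon * l) = 0.3350 / (9784.4020 * 1.3240) = 2.5860e-05 mol/L
Exhaustion = (c_initial - c_final) / c_initial * 100 = (1.0467e-04 - 2.5860e-05) / 1.0467e-04 * 100 = 75.2950 %


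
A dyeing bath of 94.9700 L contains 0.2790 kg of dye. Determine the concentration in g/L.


Formula: Conc = dye_mass(kg) / volume(L) * 1000
Substituting: Conc = 0.2790 / 94.9700 * 1000
Result: 2.9378 g/L


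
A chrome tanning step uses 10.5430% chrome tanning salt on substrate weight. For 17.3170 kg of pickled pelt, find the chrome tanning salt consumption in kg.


Formula: Chrome = substrate * pct / 100
Substituting: Chrome = 17.3170 * 10.5430 / 100
Result: 1.8257 kg


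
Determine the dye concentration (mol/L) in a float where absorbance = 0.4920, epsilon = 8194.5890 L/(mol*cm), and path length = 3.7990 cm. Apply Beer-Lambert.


Formula: c = A / (epsilon * l)
Substituting: c = 0.4920 / (8194.5890 * 3.7990)
Result: 1.5804e-05 mol/L


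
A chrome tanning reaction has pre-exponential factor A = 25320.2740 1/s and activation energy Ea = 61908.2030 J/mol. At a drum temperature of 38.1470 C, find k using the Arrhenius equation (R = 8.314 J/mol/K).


T_K = T_C + 273.15 = 38.1470 + 273.15 = 311.2970 K
exponent = -Ea / (R * T_K) = -61908.2030 / (8.314 * 311.2970) = -23.9201
k = A * exp(exponent) = 25320.2740 * exp(-23.9201) = 1.0354e-06 1/s


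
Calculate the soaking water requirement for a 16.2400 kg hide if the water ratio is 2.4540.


Formula: Water = hide_weight * ratio
Substituting: Water = 16.2400 * 2.4540
Result: 39.8530 kg


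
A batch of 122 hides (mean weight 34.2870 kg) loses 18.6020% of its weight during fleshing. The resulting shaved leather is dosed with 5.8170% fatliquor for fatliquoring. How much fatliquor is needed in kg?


Total_raw = N * avg_wt = 122 * 34.2870 = 4183.0140 kg
Substrate = Total_raw * (1 - loss/100) = 4183.0140 * (1 - 18.6020/100) = 3404.8897 kg
Fat = Substrate * pct / 100 = 3404.8897 * 5.8170 / 100 = 198.0624 kg


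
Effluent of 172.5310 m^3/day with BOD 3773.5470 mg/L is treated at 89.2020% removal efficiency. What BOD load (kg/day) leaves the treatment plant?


Load_in = volume * conc / 1000 = 172.5310 * 3773.5470 / 1000 = 651.0538 kg/day
Removed = Load_in * eff / 100 = 651.0538 * 89.2020 / 100 = 580.7530 kg/day
Load_out = Load_in - Removed = 651.0538 - 580.7530 = 70.3008 kg/day


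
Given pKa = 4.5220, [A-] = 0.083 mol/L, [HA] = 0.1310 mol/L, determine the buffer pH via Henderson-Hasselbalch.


ratio = [A-] / [HA] = 0.083 / 0.1310 = 0.6336
log10(ratio) = -0.1982
pH = pKa + log10(ratio) = 4.5220 - 0.1982 = 4.3238


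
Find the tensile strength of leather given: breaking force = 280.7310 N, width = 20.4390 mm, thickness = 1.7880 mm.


Formula: TS = force / (width * thickness)
Substituting: TS = 280.7310 / (20.4390 * 1.7880)
Result: 7.6818 N/mm^2


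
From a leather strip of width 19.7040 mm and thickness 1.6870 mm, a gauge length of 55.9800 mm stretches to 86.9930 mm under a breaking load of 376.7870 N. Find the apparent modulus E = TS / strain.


TS = F / (w * t) = 376.7870 / (19.7040 * 1.6870) = 11.3351 N/mm^2
strain = (Lf - L0) / L0 = (86.9930 - 55.9800) / 55.9800 = 0.5540
E = TS / strain = 11.3351 / 0.5540 = 20.4605 N/mm^2


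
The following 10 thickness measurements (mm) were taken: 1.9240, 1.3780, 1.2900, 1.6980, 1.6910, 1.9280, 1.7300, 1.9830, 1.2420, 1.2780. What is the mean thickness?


Formula: Average = sum / n
Substituting: Average = 16.1420 / 10
Result: 1.6142 mm


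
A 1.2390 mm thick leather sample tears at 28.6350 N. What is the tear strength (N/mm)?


Formula: Tear strength = force / thickness
Substituting: Tear strength = 28.6350 / 1.2390
Result: 23.1114 N/mm


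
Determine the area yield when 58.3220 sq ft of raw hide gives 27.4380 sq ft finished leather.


Formula: Yield = finished / raw * 100
Substituting: Yield = 27.4380 / 58.3220 * 100
Result: 47.0457 %


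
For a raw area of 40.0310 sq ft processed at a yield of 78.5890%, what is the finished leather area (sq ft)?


Formula: finished = raw * yield / 100
Substituting: finished = 40.0310 * 78.5890 / 100
Result: 31.4600 sq ft


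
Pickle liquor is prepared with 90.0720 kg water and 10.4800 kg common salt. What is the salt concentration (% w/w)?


Formula: Conc = salt / (water + salt) * 100
Substituting: Conc = 10.4800 / (90.0720 + 10.4800) * 100
Result: 10.4225 %


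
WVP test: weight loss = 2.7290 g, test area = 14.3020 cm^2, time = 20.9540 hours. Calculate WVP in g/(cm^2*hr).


Formula: WVP = loss / (area * time)
Substituting: WVP = 2.7290 / (14.3020 * 20.9540)
Result: 0.00910626 g/(cm^2*hr)


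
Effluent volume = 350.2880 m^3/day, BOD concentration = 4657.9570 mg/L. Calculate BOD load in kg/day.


Formula: BOD_load = volume * conc / 1000
Substituting: BOD_load = 350.2880 * 4657.9570 / 1000
Result: 1631.6264 kg/day


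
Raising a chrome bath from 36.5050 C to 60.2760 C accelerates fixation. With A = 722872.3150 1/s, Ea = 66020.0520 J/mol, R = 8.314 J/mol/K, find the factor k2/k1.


T1 = 36.5050 + 273.15 = 309.6550 K; T2 = 60.2760 + 273.15 = 333.4260 K
k1 = A * exp(-Ea/(R*T1)) = 722872.3150 * exp(-66020.0520/(8.314*309.6550)) = 5.2719e-06 1/s
k2 = A * exp(-Ea/(R*T2)) = 722872.3150 * exp(-66020.0520/(8.314*333.4260)) = 3.2807e-05 1/s
k2/k1 = 3.2807e-05 / 5.2719e-06 = 6.2230


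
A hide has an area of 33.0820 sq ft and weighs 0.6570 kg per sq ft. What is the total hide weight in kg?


Formula: Weight = area * weight_per_sqft
Substituting: Weight = 33.0820 * 0.6570
Result: 21.7349 kg


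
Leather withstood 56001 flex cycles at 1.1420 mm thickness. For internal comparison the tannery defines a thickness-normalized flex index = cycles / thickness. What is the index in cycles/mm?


Formula: Index = cycles / thickness
Substituting: Index = 56001 / 1.1420
Result: 49037.6532 cycles/mm


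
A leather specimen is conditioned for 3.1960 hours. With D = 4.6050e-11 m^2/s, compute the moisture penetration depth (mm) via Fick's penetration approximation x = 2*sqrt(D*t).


t = 3.1960 hr * 3600 = 11505.6000 s
D * t = 4.6050e-11 * 11505.6000 = 5.2983e-07
x = 2 * sqrt(D*t) = 2 * sqrt(5.2983e-07) = 0.00145579 m = 1.4558 mm


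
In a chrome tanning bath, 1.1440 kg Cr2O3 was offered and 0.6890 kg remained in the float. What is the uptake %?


Formula: Uptake = (offered - residual) / offered * 100
Substituting: Uptake = (1.1440 - 0.6890) / 1.1440 * 100
Result: 39.7727 %


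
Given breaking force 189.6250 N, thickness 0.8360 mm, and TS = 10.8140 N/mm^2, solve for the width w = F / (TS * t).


Formula: w = F / (TS * t)
Substituting: w = 189.6250 / (10.8140 * 0.8360)
Result: 20.9750 mm


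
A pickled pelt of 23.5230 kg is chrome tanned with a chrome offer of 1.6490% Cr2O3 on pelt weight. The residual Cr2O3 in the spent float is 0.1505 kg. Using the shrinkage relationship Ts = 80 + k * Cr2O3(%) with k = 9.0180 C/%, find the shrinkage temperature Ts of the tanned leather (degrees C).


Offered = pelt * offer_pct / 100 = 23.5230 * 1.6490 / 100 = 0.3879 kg
Uptake = offered - residual = 0.3879 - 0.1505 = 0.2374 kg
Cr2O3% on pelt = uptake / pelt * 100 = 0.2374 / 23.5230 * 100 = 1.0092 %
Ts = 80 + k * Cr2O3% = 80 + 9.0180 * 1.0092 = 89.1010 C


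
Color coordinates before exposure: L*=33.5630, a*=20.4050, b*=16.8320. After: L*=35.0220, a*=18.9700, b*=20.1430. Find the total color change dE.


dL = 1.4590, da = -1.4350, db = 3.3110
dE = sqrt(1.4590^2 + (-1.4350)^2 + 3.3110^2) = 3.8924


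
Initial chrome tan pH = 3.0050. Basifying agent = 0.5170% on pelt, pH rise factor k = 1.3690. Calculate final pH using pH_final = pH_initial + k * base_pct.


Formula: pH_final = pH_initial + k * base_pct
Substituting: pH_final = 3.0050 + 1.3690 * 0.5170
Result: 3.7128


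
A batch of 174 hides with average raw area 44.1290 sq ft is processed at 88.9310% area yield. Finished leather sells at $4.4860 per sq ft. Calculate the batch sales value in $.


Raw_total = N * avg_area = 174 * 44.1290 = 7678.4460 sq ft
Finished = Raw_total * yield / 100 = 7678.4460 * 88.9310 / 100 = 6828.5188 sq ft
Value = Finished * price = 6828.5188 * 4.4860 = 30632.7354 $


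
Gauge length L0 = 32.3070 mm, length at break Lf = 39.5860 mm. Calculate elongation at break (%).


Formula: Elongation = (Lf - L0) / L0 * 100
Substituting: Elongation = (39.5860 - 32.3070) / 32.3070 * 100
Result: 22.5307 %


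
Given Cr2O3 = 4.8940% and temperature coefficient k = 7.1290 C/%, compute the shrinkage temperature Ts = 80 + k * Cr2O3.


Formula: Ts = 80 + k * Cr2O3
Substituting: Ts = 80 + 7.1290 * 4.8940
Result: 114.8893 C


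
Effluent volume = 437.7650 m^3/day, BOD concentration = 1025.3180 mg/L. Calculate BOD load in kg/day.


Formula: BOD_load = volume * conc / 1000
Substituting: BOD_load = 437.7650 * 1025.3180 / 1000
Result: 448.8483 kg/day


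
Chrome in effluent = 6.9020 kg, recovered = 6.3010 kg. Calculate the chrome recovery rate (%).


Formula: Recovery = recovered / input * 100
Substituting: Recovery = 6.3010 / 6.9020 * 100
Result: 91.2924 %


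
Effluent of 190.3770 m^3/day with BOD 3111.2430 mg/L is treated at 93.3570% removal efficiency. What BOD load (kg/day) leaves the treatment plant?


Load_in = volume * conc / 1000 = 190.3770 * 3111.2430 / 1000 = 592.3091 kg/day
Removed = Load_in * eff / 100 = 592.3091 * 93.3570 / 100 = 552.9620 kg/day
Load_out = Load_in - Removed = 592.3091 - 552.9620 = 39.3471 kg/day


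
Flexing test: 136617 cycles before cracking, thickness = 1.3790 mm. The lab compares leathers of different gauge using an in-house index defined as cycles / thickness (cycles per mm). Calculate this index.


Formula: Index = cycles / thickness
Substituting: Index = 136617 / 1.3790
Result: 99069.6157 cycles/mm


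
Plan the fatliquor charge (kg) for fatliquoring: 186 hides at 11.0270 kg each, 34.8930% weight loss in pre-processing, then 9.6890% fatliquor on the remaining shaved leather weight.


Total_raw = N * avg_wt = 186 * 11.0270 = 2051.0220 kg
Substrate = Total_raw * (1 - loss/100) = 2051.0220 * (1 - 34.8930/100) = 1335.3589 kg
Fat = Substrate * pct / 100 = 1335.3589 * 9.6890 / 100 = 129.3829 kg


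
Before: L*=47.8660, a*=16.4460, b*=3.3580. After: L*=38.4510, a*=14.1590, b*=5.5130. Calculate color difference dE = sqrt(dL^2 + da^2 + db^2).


dL = -9.4150, da = -2.2870, db = 2.1550
dE = sqrt((-9.4150)^2 + (-2.2870)^2 + 2.1550^2) = 9.9256


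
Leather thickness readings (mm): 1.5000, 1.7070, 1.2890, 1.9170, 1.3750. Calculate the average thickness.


Formula: Average = sum / n
Substituting: Average = 7.7880 / 5
Result: 1.5576 mm


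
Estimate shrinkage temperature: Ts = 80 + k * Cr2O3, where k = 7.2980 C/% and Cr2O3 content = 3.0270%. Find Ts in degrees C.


Formula: Ts = 80 + k * Cr2O3
Substituting: Ts = 80 + 7.2980 * 3.0270
Result: 102.0910 C


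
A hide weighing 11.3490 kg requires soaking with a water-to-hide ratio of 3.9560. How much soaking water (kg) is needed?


Formula: Water = hide_weight * ratio
Substituting: Water = 11.3490 * 3.9560
Result: 44.8966 kg


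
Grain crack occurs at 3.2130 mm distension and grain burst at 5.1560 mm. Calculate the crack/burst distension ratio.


Formula: Ratio = crack / burst
Substituting: Ratio = 3.2130 / 5.1560
Result: 0.6232


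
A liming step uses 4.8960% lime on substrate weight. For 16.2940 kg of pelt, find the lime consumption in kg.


Formula: Lime = substrate * pct / 100
Substituting: Lime = 16.2940 * 4.8960 / 100
Result: 0.7978 kg


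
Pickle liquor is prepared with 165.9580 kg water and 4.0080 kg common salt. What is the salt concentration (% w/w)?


Formula: Conc = salt / (water + salt) * 100
Substituting: Conc = 4.0080 / (165.9580 + 4.0080) * 100
Result: 2.3581 %


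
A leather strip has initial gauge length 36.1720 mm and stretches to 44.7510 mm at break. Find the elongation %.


Formula: Elongation = (Lf - L0) / L0 * 100
Substituting: Elongation = (44.7510 - 36.1720) / 36.1720 * 100
Result: 23.7172 %


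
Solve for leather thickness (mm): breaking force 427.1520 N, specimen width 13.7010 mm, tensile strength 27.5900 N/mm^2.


Formula: t = F / (TS * w)
Substituting: t = 427.1520 / (27.5900 * 13.7010)
Result: 1.1300 mm


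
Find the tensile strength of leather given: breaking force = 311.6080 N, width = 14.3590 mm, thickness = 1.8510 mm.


Formula: TS = force / (width * thickness)
Substituting: TS = 311.6080 / (14.3590 * 1.8510)
Result: 11.7241 N/mm^2


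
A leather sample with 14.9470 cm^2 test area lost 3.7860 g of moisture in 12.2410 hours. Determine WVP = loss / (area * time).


Formula: WVP = loss / (area * time)
Substituting: WVP = 3.7860 / (14.9470 * 12.2410)
Result: 0.0206923 g/(cm^2*hr)


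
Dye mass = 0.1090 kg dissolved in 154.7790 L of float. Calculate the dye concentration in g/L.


Formula: Conc = dye_mass(kg) / volume(L) * 1000
Substituting: Conc = 0.1090 / 154.7790 * 1000
Result: 0.7042 g/L


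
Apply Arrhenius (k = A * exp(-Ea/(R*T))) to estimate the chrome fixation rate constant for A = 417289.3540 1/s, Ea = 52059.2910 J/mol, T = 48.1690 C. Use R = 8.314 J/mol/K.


T_K = T_C + 273.15 = 48.1690 + 273.15 = 321.3190 K
exponent = -Ea / (R * T_K) = -52059.2910 / (8.314 * 321.3190) = -19.4873
k = A * exp(exponent) = 417289.3540 * exp(-19.4873) = 0.00143618 1/s


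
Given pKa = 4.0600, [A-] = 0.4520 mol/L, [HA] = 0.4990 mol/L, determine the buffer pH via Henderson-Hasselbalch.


ratio = [A-] / [HA] = 0.4520 / 0.4990 = 0.9058
log10(ratio) = -0.0429621
pH = pKa + log10(ratio) = 4.0600 - 0.0429621 = 4.0170


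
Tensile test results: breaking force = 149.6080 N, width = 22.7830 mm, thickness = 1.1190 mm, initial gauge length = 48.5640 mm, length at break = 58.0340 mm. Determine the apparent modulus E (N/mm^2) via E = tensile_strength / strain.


TS = F / (w * t) = 149.6080 / (22.7830 * 1.1190) = 5.8683 N/mm^2
strain = (Lf - L0) / L0 = (58.0340 - 48.5640) / 48.5640 = 0.1950
E = TS / strain = 5.8683 / 0.1950 = 30.0939 N/mm^2


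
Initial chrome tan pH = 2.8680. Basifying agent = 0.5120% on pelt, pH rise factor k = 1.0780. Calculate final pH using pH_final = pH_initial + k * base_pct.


Formula: pH_final = pH_initial + k * base_pct
Substituting: pH_final = 2.8680 + 1.0780 * 0.5120
Result: 3.4199


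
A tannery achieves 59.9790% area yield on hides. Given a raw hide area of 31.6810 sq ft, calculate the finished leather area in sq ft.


Formula: finished = raw * yield / 100
Substituting: finished = 31.6810 * 59.9790 / 100
Result: 19.0019 sq ft


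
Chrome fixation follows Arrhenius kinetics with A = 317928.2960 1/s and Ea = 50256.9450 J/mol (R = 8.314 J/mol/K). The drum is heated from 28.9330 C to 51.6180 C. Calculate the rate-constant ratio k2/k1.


T1 = 28.9330 + 273.15 = 302.0830 K; T2 = 51.6180 + 273.15 = 324.7680 K
k1 = A * exp(-Ea/(R*T1)) = 317928.2960 * exp(-50256.9450/(8.314*302.0830)) = 6.4840e-04 1/s
k2 = A * exp(-Ea/(R*T2)) = 317928.2960 * exp(-50256.9450/(8.314*324.7680)) = 0.00262344 1/s
k2/k1 = 0.00262344 / 6.4840e-04 = 4.0460


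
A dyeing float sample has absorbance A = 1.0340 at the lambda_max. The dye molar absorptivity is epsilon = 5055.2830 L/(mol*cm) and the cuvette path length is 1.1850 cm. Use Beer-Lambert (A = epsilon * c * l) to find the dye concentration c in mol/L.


Formula: c = A / (epsilon * l)
Substituting: c = 1.0340 / (5055.2830 * 1.1850)
Result: 1.7261e-04 mol/L


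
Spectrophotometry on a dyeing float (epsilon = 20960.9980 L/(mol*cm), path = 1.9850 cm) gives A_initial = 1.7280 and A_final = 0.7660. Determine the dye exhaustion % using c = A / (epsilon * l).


c_initial = A_i / (epsilon * l) = 1.7280 / (20960.9980 * 1.9850) = 4.1531e-05 mol/L
c_final = A_f / (epsilon * l) = 0.7660 / (20960.9980 * 1.9850) = 1.8410e-05 mol/L
Exhaustion = (c_initial - c_final) / c_initial * 100 = (4.1531e-05 - 1.8410e-05) / 4.1531e-05 * 100 = 55.6713 %


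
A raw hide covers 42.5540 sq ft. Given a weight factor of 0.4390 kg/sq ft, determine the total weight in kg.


Formula: Weight = area * weight_per_sqft
Substituting: Weight = 42.5540 * 0.4390
Result: 18.6812 kg
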